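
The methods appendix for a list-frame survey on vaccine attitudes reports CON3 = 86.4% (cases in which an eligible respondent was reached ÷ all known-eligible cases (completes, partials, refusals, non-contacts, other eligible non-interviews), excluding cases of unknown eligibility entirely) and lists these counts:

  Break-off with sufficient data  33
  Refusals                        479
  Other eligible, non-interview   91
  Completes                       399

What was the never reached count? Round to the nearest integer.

Numerator: 399 + 33 + 479 + 91 = 1002
CON3 = 1002 / D = 0.864
D = 1002 / 0.864 = 1159.7
Other denominator terms total 1002
never reached = 1159.7 − 1002 ≈ 158

158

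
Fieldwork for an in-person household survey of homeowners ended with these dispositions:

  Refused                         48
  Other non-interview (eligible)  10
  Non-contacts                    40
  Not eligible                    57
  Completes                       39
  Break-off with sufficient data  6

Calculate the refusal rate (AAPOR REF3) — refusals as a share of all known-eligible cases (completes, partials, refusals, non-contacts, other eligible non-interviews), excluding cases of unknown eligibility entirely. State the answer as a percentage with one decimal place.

33.6%

Numerator → 48
Denom → 39 + 6 + 48 + 40 + 10 = 143
REF3 = 48 / 143 = 0.3357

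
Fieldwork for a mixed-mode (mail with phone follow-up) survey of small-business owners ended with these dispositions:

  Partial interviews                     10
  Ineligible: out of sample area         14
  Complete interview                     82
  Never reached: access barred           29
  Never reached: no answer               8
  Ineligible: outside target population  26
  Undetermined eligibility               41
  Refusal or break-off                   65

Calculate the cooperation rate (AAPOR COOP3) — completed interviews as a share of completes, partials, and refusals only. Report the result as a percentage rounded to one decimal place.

Never reached = 8 + 29 = 37
Out of scope = 26 + 14 = 40
Top = 82
Base = 82 + 10 + 65 = 157
COOP3 = 82 / 157 = 0.5223

52.2%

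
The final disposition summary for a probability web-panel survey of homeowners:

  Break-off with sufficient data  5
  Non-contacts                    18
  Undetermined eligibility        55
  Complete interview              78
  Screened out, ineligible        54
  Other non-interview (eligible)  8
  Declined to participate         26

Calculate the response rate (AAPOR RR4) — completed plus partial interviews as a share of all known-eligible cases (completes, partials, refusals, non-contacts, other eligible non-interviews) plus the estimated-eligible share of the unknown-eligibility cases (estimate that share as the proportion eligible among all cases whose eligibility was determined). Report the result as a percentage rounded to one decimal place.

Numerator → 78 + 5 = 83
Determined eligible → 78 + 5 + 26 + 18 + 8 = 135
e = 135 / (135 + 54) = 135 / 189 = 0.7143
Estimated eligible among unknowns → 0.7143 × 55 = 39.29
Denom → 135 + 39.29 = 174.29
RR4 = 83 / 174.29 = 0.4762

47.6%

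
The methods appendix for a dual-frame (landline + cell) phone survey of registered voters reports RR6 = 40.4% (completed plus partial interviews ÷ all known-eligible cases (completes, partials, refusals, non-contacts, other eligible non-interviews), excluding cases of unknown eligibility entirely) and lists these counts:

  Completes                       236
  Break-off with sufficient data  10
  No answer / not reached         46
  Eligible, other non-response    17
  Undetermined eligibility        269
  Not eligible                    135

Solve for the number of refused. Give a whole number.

Numerator = 236 + 10 = 246
RR6 = 246 / D = 0.404
D = 246 / 0.404 = 608.9
Rest of base = 309
refused = 608.9 − 309 ≈ 300

300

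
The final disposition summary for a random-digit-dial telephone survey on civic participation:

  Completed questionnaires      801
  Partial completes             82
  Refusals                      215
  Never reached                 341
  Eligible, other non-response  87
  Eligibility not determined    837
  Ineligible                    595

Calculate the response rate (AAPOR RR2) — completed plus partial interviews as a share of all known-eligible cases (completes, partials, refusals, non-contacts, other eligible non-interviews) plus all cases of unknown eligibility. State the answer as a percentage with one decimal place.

Top = 801 + 82 = 883
Denom = 801 + 82 + 215 + 341 + 87 + 837 = 2363
RR2 = 883 / 2363 = 0.3737

37.4%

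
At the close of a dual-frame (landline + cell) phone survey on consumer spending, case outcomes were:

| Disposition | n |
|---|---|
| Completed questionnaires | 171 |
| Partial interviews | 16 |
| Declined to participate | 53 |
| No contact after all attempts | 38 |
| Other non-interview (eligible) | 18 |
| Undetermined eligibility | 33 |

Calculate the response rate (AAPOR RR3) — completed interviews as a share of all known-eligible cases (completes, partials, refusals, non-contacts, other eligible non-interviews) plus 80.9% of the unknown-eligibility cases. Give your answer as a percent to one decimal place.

Top: 171
Determined eligible: 171 + 16 + 53 + 38 + 18 = 296
e × U: 0.8090 × 33 = 26.70
Base: 296 + 26.70 = 322.70
RR3 = 171 / 322.70 = 0.5299

53.0%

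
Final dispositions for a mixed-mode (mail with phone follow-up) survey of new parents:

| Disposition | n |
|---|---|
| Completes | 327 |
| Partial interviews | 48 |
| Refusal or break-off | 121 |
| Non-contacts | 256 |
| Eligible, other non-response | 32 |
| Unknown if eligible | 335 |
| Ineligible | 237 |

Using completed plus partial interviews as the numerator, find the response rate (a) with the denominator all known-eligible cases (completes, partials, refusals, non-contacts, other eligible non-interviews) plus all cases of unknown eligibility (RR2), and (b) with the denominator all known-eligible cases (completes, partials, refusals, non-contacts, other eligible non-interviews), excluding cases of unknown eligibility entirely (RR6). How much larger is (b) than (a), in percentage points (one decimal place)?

14.3

Numerator: 327 + 48 = 375
Base: 327 + 48 + 121 + 256 + 32 + 335 = 1119
RR2 = 375 / 1119 = 0.3351
Base: 327 + 48 + 121 + 256 + 32 = 784
RR6 = 375 / 784 = 0.4783
Difference = 47.83 − 33.51 = 14.32 percentage points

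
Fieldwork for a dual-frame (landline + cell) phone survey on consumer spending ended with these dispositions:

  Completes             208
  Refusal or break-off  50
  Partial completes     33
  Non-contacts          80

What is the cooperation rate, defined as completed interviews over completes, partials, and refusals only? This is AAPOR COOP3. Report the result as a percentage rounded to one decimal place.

71.5%

Num = 208
Denominator = 208 + 33 + 50 = 291
COOP3 = 208 / 291 = 0.7148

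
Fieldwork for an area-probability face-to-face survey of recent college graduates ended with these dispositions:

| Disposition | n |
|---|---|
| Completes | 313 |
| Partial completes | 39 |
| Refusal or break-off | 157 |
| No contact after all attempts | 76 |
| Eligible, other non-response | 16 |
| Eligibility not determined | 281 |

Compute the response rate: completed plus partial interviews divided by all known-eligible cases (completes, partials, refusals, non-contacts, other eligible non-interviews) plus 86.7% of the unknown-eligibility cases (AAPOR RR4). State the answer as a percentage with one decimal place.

41.7%

Num = 313 + 39 = 352
Eligible (known) = 313 + 39 + 157 + 76 + 16 = 601
e × U = 0.8670 × 281 = 243.63
Base = 601 + 243.63 = 844.63
RR4 = 352 / 844.63 = 0.4168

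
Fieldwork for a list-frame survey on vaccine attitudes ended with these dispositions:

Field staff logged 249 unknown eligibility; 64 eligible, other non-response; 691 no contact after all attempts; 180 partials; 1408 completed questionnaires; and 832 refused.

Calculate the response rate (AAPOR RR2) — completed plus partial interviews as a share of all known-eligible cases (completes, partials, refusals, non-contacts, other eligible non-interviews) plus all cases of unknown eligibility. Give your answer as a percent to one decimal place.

Numerator: 1408 + 180 = 1588
Base: 1408 + 180 + 832 + 691 + 64 + 249 = 3424
RR2 = 1588 / 3424 = 0.4638

46.4%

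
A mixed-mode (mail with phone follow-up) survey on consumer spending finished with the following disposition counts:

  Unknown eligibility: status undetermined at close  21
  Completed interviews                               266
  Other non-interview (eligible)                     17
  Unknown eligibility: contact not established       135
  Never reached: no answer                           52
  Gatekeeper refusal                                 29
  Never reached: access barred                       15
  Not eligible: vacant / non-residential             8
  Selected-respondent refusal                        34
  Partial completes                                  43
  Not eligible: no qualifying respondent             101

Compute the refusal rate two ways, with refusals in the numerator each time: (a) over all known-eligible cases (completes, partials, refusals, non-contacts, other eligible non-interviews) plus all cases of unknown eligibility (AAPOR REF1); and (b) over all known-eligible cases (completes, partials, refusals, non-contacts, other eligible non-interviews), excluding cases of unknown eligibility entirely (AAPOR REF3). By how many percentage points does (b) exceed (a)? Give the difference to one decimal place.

Refused = 29 + 34 = 63
Non-contacts = 52 + 15 = 67
Unknown if eligible = 135 + 21 = 156
Not eligible = 101 + 8 = 109
Num = 63
Denominator = 266 + 43 + 63 + 67 + 17 + 156 = 612
REF1 = 63 / 612 = 0.1029
Denominator = 266 + 43 + 63 + 67 + 17 = 456
REF3 = 63 / 456 = 0.1382
Difference = 13.82 − 10.29 = 3.53 percentage points

3.5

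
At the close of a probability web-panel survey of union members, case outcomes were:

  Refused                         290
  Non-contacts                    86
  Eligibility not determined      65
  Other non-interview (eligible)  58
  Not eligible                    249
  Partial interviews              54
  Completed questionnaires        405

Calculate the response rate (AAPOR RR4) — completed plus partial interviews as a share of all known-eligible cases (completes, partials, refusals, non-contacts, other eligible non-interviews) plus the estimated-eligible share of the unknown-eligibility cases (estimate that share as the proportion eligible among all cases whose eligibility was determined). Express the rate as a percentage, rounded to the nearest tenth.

48.6%

Numerator: 405 + 54 = 459
Determined eligible: 405 + 54 + 290 + 86 + 58 = 893
e = 893 / (893 + 249) = 893 / 1142 = 0.7820
e × U: 0.7820 × 65 = 50.83
Denom: 893 + 50.83 = 943.83
RR4 = 459 / 943.83 = 0.4863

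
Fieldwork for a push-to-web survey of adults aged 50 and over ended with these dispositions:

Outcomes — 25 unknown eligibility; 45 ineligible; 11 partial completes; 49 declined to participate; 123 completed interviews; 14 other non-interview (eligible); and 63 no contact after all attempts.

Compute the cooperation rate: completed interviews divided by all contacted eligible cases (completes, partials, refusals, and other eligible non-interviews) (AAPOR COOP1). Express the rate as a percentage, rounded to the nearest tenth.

Top: 123
Denom: 123 + 11 + 49 + 14 = 197
COOP1 = 123 / 197 = 0.6244

62.4%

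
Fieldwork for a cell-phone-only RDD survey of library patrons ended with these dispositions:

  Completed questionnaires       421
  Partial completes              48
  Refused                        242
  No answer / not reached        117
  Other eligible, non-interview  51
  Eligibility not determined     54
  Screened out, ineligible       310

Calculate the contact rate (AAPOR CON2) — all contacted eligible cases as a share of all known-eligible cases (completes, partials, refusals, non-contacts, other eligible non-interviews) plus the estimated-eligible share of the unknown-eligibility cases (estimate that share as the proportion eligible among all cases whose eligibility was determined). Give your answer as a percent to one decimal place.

82.9%

Numerator = 421 + 48 + 242 + 51 = 762
Known eligible = 421 + 48 + 242 + 117 + 51 = 879
e = 879 / (879 + 310) = 879 / 1189 = 0.7393
Estimated eligible among unknowns = 0.7393 × 54 = 39.92
Denominator = 879 + 39.92 = 918.92
CON2 = 762 / 918.92 = 0.8292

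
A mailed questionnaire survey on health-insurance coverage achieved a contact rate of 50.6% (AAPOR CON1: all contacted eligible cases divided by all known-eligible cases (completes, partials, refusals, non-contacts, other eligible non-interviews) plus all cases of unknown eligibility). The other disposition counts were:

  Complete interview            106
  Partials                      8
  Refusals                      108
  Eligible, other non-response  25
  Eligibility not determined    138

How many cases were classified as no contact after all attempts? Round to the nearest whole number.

103

Num → 106 + 8 + 108 + 25 = 247
CON1 = 247 / D = 0.506
D = 247 / 0.506 = 488.1
Remaining denominator categories sum to 385
no contact after all attempts = 488.1 − 385 ≈ 103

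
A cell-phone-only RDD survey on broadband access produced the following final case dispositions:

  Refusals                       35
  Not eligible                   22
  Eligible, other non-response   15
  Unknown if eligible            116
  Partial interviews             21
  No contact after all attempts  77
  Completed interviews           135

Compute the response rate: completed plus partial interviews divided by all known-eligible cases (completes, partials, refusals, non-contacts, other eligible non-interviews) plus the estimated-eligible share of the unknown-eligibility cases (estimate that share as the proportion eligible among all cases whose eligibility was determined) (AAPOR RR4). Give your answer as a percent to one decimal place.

39.9%

Numerator = 135 + 21 = 156
Known eligible = 135 + 21 + 35 + 77 + 15 = 283
e = 283 / (283 + 22) = 283 / 305 = 0.9279
e × U = 0.9279 × 116 = 107.64
Denom = 283 + 107.64 = 390.64
RR4 = 156 / 390.64 = 0.3993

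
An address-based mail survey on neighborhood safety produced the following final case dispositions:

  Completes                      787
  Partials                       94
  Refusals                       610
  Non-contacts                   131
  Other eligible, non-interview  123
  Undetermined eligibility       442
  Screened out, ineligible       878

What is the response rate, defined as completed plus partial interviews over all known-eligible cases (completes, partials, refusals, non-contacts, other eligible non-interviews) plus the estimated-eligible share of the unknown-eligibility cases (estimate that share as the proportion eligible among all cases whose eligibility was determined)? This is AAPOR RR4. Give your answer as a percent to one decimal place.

43.2%

Numerator → 787 + 94 = 881
Known eligible → 787 + 94 + 610 + 131 + 123 = 1745
e = 1745 / (1745 + 878) = 1745 / 2623 = 0.6653
Estimated eligible among unknowns → 0.6653 × 442 = 294.06
Denominator → 1745 + 294.06 = 2039.06
RR4 = 881 / 2039.06 = 0.4321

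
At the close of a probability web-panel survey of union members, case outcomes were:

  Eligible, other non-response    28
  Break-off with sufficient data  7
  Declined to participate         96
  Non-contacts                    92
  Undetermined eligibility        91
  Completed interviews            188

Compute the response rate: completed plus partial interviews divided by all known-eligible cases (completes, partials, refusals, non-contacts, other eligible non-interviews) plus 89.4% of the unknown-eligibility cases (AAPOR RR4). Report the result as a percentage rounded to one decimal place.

Num → 188 + 7 = 195
Eligible (known) → 188 + 7 + 96 + 92 + 28 = 411
Eligible share of unknowns → 0.8940 × 91 = 81.35
Denom → 411 + 81.35 = 492.35
RR4 = 195 / 492.35 = 0.3961

39.6%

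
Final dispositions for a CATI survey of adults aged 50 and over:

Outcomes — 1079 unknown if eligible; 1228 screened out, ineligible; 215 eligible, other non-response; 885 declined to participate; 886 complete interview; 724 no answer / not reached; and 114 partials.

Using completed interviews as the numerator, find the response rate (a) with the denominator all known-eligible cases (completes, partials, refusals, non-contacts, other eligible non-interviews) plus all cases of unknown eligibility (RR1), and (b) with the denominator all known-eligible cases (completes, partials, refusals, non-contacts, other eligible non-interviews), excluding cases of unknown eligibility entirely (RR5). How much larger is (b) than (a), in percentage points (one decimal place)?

Top → 886
Base → 886 + 114 + 885 + 724 + 215 + 1079 = 3903
RR1 = 886 / 3903 = 0.2270
Base → 886 + 114 + 885 + 724 + 215 = 2824
RR5 = 886 / 2824 = 0.3137
Difference = 31.37 − 22.70 = 8.67 percentage points

8.7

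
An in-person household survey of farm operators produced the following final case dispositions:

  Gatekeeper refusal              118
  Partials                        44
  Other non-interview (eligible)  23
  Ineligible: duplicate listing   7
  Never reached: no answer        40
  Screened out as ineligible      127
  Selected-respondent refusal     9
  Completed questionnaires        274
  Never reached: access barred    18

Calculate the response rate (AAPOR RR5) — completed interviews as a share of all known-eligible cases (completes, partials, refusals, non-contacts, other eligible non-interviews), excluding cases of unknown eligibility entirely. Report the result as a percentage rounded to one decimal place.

Declined to participate = 118 + 9 = 127
Never reached = 40 + 18 = 58
Out of scope = 127 + 7 = 134
Num: 274
Denominator: 274 + 44 + 127 + 58 + 23 = 526
RR5 = 274 / 526 = 0.5209

52.1%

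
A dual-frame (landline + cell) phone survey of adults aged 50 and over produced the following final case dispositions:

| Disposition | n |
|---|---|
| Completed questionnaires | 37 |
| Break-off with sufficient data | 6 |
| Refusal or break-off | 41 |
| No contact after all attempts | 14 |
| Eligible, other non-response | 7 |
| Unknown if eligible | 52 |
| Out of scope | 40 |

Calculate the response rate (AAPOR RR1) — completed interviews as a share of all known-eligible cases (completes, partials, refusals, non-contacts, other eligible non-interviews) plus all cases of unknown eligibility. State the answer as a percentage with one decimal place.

23.6%

Num = 37
Denom = 37 + 6 + 41 + 14 + 7 + 52 = 157
RR1 = 37 / 157 = 0.2357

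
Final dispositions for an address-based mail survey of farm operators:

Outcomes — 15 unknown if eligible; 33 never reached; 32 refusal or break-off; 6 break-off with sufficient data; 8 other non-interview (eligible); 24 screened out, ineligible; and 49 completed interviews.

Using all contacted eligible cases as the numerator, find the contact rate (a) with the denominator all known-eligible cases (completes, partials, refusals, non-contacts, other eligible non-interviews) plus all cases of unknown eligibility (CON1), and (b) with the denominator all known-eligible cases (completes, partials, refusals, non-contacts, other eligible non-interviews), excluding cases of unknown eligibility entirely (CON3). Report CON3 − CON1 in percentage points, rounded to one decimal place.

Top → 49 + 6 + 32 + 8 = 95
Denom → 49 + 6 + 32 + 33 + 8 + 15 = 143
CON1 = 95 / 143 = 0.6643
Denom → 49 + 6 + 32 + 33 + 8 = 128
CON3 = 95 / 128 = 0.7422
Difference = 74.22 − 66.43 = 7.79 percentage points

7.8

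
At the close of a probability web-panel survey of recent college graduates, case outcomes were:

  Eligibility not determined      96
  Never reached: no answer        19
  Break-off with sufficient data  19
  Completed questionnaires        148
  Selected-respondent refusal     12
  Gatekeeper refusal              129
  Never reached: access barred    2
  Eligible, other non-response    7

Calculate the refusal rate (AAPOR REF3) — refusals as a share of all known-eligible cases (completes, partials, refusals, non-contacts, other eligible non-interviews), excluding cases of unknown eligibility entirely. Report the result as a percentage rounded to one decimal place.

42.0%

Refused = 129 + 12 = 141
No answer / not reached = 19 + 2 = 21
Num: 141
Denominator: 148 + 19 + 141 + 21 + 7 = 336
REF3 = 141 / 336 = 0.4196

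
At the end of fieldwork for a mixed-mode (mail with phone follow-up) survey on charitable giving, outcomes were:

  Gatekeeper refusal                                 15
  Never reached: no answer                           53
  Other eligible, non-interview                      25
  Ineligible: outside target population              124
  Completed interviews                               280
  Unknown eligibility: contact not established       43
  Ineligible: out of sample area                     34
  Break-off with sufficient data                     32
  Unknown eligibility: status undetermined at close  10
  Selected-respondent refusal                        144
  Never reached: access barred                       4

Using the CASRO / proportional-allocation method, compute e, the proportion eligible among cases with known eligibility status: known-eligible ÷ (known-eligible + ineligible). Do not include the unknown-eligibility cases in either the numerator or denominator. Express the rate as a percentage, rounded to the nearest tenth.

77.8%

Refused = 15 + 144 = 159
No answer / not reached = 53 + 4 = 57
Unknown eligibility = 43 + 10 = 53
Screened out, ineligible = 124 + 34 = 158
Determined eligible: 280 + 32 + 159 + 57 + 25 = 553
e = 553 / (553 + 158) = 553 / 711 = 0.7778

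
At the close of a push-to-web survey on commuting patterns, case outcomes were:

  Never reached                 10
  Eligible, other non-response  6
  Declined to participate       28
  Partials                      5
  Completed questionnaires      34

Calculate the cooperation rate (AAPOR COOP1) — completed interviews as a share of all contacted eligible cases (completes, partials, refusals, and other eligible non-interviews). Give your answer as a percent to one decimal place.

46.6%

Numerator → 34
Denom → 34 + 5 + 28 + 6 = 73
COOP1 = 34 / 73 = 0.4658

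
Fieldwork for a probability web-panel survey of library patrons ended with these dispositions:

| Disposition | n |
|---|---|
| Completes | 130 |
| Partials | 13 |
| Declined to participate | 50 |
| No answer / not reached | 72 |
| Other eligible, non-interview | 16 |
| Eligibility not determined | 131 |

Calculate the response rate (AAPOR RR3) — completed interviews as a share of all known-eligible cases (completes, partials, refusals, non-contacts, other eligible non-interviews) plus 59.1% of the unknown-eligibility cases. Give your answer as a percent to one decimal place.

Numerator → 130
Determined eligible → 130 + 13 + 50 + 72 + 16 = 281
Estimated eligible among unknowns → 0.5910 × 131 = 77.42
Denom → 281 + 77.42 = 358.42
RR3 = 130 / 358.42 = 0.3627

36.3%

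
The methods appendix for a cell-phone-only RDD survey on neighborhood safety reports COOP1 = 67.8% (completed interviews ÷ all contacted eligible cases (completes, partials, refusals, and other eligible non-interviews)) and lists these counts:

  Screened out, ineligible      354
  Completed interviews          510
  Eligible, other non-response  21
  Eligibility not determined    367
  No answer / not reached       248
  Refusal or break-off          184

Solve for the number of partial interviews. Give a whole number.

COOP1 = 510 / D = 0.678
D = 510 / 0.678 = 752.2
Rest of base = 715
partial interviews = 752.2 − 715 ≈ 37

37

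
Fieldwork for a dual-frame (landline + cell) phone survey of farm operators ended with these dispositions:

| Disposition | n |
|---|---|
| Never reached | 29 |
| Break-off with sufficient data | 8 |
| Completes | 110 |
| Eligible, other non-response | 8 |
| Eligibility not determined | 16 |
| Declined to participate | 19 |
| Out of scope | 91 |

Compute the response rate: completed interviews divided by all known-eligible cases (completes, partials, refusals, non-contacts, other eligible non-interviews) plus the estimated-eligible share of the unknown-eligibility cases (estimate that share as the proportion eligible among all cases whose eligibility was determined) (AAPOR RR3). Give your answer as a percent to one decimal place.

59.6%

Numerator: 110
Known eligible: 110 + 8 + 19 + 29 + 8 = 174
e = 174 / (174 + 91) = 174 / 265 = 0.6566
e × U: 0.6566 × 16 = 10.51
Base: 174 + 10.51 = 184.51
RR3 = 110 / 184.51 = 0.5962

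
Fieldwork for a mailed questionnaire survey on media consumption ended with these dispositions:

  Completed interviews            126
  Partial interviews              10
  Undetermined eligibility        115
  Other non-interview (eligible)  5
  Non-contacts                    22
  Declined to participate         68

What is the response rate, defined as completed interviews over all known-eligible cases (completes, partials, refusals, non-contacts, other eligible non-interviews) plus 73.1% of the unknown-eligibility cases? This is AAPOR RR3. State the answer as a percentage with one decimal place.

Num → 126
Eligible (known) → 126 + 10 + 68 + 22 + 5 = 231
Eligible share of unknowns → 0.7310 × 115 = 84.06
Denom → 231 + 84.06 = 315.06
RR3 = 126 / 315.06 = 0.3999

40.0%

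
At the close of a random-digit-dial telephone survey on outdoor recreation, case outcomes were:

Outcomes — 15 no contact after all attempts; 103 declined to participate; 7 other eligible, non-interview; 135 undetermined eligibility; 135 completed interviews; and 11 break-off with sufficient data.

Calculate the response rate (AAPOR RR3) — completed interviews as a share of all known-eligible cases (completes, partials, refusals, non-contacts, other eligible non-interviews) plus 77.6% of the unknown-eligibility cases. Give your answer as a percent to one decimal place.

Top: 135
Determined eligible: 135 + 11 + 103 + 15 + 7 = 271
Eligible share of unknowns: 0.7760 × 135 = 104.76
Base: 271 + 104.76 = 375.76
RR3 = 135 / 375.76 = 0.3593

35.9%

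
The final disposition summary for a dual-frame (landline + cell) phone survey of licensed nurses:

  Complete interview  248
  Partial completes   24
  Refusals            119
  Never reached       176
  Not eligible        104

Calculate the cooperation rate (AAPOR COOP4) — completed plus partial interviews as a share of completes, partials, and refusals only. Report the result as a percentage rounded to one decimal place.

Top = 248 + 24 = 272
Base = 248 + 24 + 119 = 391
COOP4 = 272 / 391 = 0.6957

69.6%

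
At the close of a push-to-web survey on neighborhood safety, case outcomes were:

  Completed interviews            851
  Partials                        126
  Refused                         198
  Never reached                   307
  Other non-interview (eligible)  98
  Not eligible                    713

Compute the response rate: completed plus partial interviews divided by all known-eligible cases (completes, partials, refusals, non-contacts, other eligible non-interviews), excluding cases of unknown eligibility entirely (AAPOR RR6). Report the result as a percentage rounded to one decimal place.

Top: 851 + 126 = 977
Denominator: 851 + 126 + 198 + 307 + 98 = 1580
RR6 = 977 / 1580 = 0.6184

61.8%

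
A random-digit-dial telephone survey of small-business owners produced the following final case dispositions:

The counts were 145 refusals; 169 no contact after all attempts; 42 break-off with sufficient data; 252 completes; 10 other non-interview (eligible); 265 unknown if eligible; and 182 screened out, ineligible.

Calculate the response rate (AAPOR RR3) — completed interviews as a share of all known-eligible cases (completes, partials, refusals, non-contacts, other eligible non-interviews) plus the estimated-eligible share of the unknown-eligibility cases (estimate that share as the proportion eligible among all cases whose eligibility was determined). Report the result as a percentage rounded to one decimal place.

Top: 252
Eligible (known): 252 + 42 + 145 + 169 + 10 = 618
e = 618 / (618 + 182) = 618 / 800 = 0.7725
Estimated eligible among unknowns: 0.7725 × 265 = 204.71
Base: 618 + 204.71 = 822.71
RR3 = 252 / 822.71 = 0.3063

30.6%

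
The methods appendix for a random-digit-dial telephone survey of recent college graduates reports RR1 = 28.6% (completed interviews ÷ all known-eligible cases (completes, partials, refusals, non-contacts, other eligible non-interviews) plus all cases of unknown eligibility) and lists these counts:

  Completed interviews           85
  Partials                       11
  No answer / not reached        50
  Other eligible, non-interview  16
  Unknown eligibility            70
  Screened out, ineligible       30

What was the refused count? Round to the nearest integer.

65

RR1 = 85 / D = 0.286
D = 85 / 0.286 = 297.2
Other denominator terms total 232
refused = 297.2 − 232 ≈ 65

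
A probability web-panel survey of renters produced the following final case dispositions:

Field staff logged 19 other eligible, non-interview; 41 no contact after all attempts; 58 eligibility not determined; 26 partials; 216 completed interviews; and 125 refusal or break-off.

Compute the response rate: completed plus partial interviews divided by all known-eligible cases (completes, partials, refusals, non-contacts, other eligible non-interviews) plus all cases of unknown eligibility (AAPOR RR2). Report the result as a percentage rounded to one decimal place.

49.9%

Top → 216 + 26 = 242
Denominator → 216 + 26 + 125 + 41 + 19 + 58 = 485
RR2 = 242 / 485 = 0.4990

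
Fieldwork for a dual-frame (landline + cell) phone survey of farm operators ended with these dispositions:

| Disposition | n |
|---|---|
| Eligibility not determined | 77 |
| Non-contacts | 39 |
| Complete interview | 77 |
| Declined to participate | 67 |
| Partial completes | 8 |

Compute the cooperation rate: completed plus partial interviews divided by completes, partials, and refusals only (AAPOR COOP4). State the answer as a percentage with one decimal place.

55.9%

Top → 77 + 8 = 85
Denominator → 77 + 8 + 67 = 152
COOP4 = 85 / 152 = 0.5592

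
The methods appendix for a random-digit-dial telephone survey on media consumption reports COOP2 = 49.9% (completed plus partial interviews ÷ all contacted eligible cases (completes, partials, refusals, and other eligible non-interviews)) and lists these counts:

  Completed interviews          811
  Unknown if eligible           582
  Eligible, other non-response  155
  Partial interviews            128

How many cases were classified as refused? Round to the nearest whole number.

788

Numerator = 811 + 128 = 939
COOP2 = 939 / D = 0.499
D = 939 / 0.499 = 1881.8
Remaining denominator categories sum to 1094
refused = 1881.8 − 1094 ≈ 788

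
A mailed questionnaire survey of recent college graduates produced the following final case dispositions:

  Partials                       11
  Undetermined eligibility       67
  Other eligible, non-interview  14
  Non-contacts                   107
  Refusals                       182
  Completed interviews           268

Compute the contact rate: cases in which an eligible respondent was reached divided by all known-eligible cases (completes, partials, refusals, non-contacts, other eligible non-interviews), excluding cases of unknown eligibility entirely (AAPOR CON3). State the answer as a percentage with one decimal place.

Num: 268 + 11 + 182 + 14 = 475
Denom: 268 + 11 + 182 + 107 + 14 = 582
CON3 = 475 / 582 = 0.8162

81.6%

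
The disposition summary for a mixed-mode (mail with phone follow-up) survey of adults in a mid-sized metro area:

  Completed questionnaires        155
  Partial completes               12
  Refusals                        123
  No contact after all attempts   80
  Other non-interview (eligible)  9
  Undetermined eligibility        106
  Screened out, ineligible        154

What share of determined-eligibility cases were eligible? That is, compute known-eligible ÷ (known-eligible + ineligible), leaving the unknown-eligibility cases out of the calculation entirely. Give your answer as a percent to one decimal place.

71.1%

Known eligible → 155 + 12 + 123 + 80 + 9 = 379
e = 379 / (379 + 154) = 379 / 533 = 0.7111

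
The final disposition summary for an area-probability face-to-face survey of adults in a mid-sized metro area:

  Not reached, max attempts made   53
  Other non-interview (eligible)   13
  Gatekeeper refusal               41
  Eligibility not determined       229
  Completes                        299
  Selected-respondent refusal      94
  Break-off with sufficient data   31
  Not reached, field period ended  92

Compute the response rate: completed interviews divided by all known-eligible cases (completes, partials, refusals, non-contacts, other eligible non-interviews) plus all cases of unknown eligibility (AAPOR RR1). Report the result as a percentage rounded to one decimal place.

Refusals = 41 + 94 = 135
Non-contacts = 92 + 53 = 145
Numerator = 299
Denominator = 299 + 31 + 135 + 145 + 13 + 229 = 852
RR1 = 299 / 852 = 0.3509

35.1%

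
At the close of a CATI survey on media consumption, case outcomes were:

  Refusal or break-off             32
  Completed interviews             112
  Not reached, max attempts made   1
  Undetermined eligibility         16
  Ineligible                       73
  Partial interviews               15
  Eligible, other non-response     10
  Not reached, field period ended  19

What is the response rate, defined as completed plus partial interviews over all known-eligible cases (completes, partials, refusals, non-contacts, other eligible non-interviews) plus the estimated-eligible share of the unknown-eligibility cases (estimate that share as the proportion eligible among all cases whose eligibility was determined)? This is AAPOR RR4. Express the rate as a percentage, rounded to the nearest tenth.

No contact after all attempts = 19 + 1 = 20
Top: 112 + 15 = 127
Known eligible: 112 + 15 + 32 + 20 + 10 = 189
e = 189 / (189 + 73) = 189 / 262 = 0.7214
Estimated eligible among unknowns: 0.7214 × 16 = 11.54
Denom: 189 + 11.54 = 200.54
RR4 = 127 / 200.54 = 0.6333

63.3%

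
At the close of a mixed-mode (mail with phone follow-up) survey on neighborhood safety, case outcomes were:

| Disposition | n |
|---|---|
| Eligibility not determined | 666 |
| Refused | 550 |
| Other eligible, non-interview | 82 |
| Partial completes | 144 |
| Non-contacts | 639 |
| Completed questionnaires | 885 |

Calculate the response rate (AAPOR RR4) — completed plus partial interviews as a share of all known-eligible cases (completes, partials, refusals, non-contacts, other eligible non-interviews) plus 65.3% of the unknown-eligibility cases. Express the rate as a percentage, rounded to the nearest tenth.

Num = 885 + 144 = 1029
Known eligible = 885 + 144 + 550 + 639 + 82 = 2300
Estimated eligible among unknowns = 0.6530 × 666 = 434.90
Base = 2300 + 434.90 = 2734.90
RR4 = 1029 / 2734.90 = 0.3762

37.6%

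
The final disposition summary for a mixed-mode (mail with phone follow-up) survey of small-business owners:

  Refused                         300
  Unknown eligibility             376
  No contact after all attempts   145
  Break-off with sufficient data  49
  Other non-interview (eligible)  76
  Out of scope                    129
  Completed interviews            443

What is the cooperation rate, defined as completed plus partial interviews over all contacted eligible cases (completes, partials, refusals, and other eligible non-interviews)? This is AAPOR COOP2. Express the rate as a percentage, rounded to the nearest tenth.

Num → 443 + 49 = 492
Denominator → 443 + 49 + 300 + 76 = 868
COOP2 = 492 / 868 = 0.5668

56.7%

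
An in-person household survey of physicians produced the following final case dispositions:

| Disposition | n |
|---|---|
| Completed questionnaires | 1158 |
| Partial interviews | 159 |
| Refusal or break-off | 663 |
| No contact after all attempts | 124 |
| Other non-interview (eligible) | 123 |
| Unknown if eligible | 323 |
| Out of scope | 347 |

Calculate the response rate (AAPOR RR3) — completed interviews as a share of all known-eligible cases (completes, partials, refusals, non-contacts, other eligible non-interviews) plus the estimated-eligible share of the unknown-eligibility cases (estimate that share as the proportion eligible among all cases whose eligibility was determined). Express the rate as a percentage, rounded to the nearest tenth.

Numerator → 1158
Determined eligible → 1158 + 159 + 663 + 124 + 123 = 2227
e = 2227 / (2227 + 347) = 2227 / 2574 = 0.8652
e × U → 0.8652 × 323 = 279.46
Base → 2227 + 279.46 = 2506.46
RR3 = 1158 / 2506.46 = 0.4620

46.2%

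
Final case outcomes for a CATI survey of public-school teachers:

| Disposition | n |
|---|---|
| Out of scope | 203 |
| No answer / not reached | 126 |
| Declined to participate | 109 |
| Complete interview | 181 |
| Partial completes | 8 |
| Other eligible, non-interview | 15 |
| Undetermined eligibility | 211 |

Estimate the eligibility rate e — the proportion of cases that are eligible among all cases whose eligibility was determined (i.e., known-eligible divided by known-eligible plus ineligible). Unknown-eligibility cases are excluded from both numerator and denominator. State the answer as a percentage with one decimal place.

68.4%

Eligible (known) = 181 + 8 + 109 + 126 + 15 = 439
e = 439 / (439 + 203) = 439 / 642 = 0.6838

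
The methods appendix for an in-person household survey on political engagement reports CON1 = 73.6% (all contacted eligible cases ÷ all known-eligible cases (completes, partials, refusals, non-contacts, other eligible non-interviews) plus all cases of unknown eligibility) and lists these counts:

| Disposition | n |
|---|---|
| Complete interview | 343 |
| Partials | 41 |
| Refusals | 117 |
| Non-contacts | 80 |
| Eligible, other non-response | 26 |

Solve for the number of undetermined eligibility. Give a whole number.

Top = 343 + 41 + 117 + 26 = 527
CON1 = 527 / D = 0.736
D = 527 / 0.736 = 716.0
Rest of base = 607
undetermined eligibility = 716.0 − 607 ≈ 109

109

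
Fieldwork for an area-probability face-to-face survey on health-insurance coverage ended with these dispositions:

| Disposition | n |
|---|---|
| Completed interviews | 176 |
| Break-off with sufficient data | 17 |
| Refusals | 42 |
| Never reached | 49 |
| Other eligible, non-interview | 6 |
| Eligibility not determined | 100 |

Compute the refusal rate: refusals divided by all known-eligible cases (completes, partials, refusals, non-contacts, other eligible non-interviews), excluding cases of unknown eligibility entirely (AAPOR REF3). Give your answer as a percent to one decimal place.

Numerator → 42
Denominator → 176 + 17 + 42 + 49 + 6 = 290
REF3 = 42 / 290 = 0.1448

14.5%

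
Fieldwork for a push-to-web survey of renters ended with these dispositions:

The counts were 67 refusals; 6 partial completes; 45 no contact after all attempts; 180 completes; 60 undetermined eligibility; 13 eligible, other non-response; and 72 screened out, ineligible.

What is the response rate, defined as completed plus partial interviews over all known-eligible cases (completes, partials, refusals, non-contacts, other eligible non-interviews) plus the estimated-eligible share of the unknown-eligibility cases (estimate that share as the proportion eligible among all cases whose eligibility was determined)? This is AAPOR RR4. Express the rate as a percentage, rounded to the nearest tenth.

Top: 180 + 6 = 186
Determined eligible: 180 + 6 + 67 + 45 + 13 = 311
e = 311 / (311 + 72) = 311 / 383 = 0.8120
e × U: 0.8120 × 60 = 48.72
Base: 311 + 48.72 = 359.72
RR4 = 186 / 359.72 = 0.5171

51.7%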